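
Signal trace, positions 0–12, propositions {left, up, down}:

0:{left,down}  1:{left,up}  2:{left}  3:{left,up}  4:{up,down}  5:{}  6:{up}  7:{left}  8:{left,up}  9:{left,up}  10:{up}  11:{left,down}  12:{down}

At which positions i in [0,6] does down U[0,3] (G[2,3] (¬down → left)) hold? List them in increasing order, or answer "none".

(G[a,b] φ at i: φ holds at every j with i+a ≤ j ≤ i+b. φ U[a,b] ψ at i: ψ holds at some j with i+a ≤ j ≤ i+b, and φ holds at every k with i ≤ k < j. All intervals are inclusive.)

Evaluate at each i in [0,6]:
  i=0: ✓ (rhs at j=0)
  i=1: ✓ (rhs at j=1)
  i=2: ✗ (lhs fails at k=2 before rhs at j=5)
  i=3: ✗ (lhs fails at k=3 before rhs at j=5)
  i=4: ✓ (rhs at j=5; lhs holds on [4,4])
  i=5: ✓ (rhs at j=5)
  i=6: ✓ (rhs at j=6)

0, 1, 4, 5, 6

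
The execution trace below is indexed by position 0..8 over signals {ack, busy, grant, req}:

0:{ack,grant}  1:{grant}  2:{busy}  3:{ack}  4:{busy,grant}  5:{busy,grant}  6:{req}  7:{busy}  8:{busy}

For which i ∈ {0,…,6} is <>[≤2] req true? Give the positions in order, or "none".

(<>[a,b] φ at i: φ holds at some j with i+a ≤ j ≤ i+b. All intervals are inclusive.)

4, 5, 6

Evaluate at each i in [0,6]:
  i=0: ✗ (none in [0,2])
  i=1: ✗ (none in [1,3])
  i=2: ✗ (none in [2,4])
  i=3: ✗ (none in [3,5])
  i=4: ✓ (witness j=6)
  i=5: ✓ (witness j=6)
  i=6: ✓ (witness j=6)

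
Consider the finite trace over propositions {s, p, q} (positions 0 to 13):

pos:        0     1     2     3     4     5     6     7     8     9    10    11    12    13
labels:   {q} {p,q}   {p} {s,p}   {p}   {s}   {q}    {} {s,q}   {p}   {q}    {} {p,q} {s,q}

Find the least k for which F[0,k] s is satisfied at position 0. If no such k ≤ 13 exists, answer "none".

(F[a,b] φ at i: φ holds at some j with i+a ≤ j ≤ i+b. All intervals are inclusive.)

3

Scan j = 0,1,… for s:
  j=0: fails
  j=1: fails
  j=2: fails
  j=3: holds
First hit at j=3, so smallest k = 3-0 = 3.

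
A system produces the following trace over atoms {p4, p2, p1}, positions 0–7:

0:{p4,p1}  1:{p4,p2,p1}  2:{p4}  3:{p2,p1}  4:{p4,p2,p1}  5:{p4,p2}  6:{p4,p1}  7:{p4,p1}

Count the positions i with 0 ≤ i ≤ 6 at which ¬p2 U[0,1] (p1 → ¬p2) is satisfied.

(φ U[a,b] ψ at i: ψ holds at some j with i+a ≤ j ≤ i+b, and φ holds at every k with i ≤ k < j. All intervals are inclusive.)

4

Evaluate at each i in [0,6]:
  i=0: ✓ (rhs at j=0)
  i=1: ✗ (lhs fails at k=1 before rhs at j=2)
  i=2: ✓ (rhs at j=2)
  i=3: ✗ (no rhs in [3,4])
  i=4: ✗ (lhs fails at k=4 before rhs at j=5)
  i=5: ✓ (rhs at j=5)
  i=6: ✓ (rhs at j=6)
Positions where it holds: {0, 2, 5, 6} → 4.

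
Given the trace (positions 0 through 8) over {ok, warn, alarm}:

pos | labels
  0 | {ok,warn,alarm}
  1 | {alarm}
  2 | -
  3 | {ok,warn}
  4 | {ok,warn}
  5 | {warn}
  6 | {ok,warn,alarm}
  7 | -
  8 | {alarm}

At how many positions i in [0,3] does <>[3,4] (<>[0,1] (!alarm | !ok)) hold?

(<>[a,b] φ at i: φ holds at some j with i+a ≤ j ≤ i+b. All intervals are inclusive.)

Evaluate at each i in [0,3]:
  i=0: ✓ (witness j=3)
  i=1: ✓ (witness j=4)
  i=2: ✓ (witness j=5)
  i=3: ✓ (witness j=6)
Positions where it holds: {0, 1, 2, 3} → 4.

4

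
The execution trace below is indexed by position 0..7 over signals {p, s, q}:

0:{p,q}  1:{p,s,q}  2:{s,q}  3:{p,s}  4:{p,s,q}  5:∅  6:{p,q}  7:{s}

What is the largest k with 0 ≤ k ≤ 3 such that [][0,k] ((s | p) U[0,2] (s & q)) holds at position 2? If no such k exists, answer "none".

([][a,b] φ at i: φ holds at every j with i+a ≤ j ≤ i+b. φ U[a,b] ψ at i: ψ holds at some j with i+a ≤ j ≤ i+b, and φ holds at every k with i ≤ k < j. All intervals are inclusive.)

2

((s | p) U[0,2] (s & q)) must hold from j=2 onward; find where it first fails.
  j=2: holds
  j=3: holds
  j=4: holds
  j=5: fails
Holds on [2,4], so largest k = 2.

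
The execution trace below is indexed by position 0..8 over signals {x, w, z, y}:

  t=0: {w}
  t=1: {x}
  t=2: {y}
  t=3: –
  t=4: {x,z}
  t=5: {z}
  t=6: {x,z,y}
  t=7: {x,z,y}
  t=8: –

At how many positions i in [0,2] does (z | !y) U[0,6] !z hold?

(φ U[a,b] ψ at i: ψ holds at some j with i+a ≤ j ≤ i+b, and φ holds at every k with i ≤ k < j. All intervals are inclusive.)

3

Evaluate at each i in [0,2]:
  i=0: ✓ (rhs at j=0)
  i=1: ✓ (rhs at j=1)
  i=2: ✓ (rhs at j=2)
Positions where it holds: {0, 1, 2} → 3.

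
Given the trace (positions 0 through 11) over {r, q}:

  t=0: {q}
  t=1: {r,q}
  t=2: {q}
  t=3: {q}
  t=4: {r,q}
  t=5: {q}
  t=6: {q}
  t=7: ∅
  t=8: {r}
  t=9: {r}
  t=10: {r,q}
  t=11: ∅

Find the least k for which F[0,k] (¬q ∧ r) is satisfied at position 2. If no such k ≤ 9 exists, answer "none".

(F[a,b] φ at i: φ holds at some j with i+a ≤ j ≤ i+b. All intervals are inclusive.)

6

Scan j = 2,3,… for (¬q ∧ r):
  j=2: fails
  j=3: fails
  j=4: fails
  j=5: fails
  j=6: fails
  j=7: fails
  j=8: holds
First hit at j=8, so smallest k = 8-2 = 6.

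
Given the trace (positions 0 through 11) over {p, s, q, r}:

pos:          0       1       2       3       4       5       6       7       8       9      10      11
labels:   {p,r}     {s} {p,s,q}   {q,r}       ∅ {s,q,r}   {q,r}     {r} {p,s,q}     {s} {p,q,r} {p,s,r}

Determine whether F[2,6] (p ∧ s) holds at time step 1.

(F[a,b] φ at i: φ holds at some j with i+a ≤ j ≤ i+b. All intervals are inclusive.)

Check (p ∧ s) at each j in [3,7]:
  j=3: false
  j=4: false
  j=5: false
  j=6: false
  j=7: false
No position in the window satisfies it → formula fails.

No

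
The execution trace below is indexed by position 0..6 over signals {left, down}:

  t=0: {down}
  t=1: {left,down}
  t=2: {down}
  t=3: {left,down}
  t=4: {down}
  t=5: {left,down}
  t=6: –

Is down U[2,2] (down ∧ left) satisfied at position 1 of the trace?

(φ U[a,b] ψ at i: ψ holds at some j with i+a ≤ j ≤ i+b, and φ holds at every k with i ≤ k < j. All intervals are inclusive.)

True

Need some j in [3,3] with (down ∧ left), and down at every k in [1,j-1].
  j=3: (down ∧ left) holds; down holds at every k in [1,2] → satisfied.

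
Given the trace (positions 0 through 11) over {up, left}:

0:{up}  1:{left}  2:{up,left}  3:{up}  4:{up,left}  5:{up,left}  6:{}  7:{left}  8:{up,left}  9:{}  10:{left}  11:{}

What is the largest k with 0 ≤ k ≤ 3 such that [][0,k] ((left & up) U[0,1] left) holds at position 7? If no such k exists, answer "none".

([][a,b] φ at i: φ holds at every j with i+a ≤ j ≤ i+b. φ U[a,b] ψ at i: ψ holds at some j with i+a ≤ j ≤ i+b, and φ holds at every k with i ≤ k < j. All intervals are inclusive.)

((left & up) U[0,1] left) must hold from j=7 onward; find where it first fails.
  j=7: holds
  j=8: holds
  j=9: fails
Holds on [7,8], so largest k = 1.

1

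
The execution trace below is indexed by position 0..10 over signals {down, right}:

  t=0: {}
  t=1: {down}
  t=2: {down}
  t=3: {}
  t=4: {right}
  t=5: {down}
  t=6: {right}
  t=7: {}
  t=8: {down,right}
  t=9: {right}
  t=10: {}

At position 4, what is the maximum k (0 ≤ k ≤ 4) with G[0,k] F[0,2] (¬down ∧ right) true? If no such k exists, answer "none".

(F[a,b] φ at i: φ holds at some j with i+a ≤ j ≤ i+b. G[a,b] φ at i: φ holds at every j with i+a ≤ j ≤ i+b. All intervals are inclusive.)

F[0,2] (¬down ∧ right) must hold from j=4 onward; find where it first fails.
  j=4: holds
  j=5: holds
  j=6: holds
  j=7: holds
  j=8: holds
Holds through j=8; largest k = 4.

4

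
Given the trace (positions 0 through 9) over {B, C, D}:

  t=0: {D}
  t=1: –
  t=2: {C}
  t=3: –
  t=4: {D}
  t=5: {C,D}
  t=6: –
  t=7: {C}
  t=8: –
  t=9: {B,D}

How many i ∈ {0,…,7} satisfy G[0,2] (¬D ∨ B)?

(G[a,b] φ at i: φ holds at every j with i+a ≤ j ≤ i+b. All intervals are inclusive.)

Evaluate at each i in [0,7]:
  i=0: ✗ (fails at j=0)
  i=1: ✓ (all of [1,3])
  i=2: ✗ (fails at j=4)
  i=3: ✗ (fails at j=4)
  i=4: ✗ (fails at j=4)
  i=5: ✗ (fails at j=5)
  i=6: ✓ (all of [6,8])
  i=7: ✓ (all of [7,9])
Positions where it holds: {1, 6, 7} → 3.

3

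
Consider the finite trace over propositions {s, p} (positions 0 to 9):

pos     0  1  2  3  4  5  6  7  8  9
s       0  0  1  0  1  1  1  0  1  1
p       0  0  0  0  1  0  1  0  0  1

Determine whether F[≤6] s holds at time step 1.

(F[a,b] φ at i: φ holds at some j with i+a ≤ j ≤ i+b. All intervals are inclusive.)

Check s at each j in [1,7]:
  j=1: false
  j=2: true
  j=3: false
  j=4: true
  j=5: true
  j=6: true
  j=7: false
Found at j=2 → formula holds.

True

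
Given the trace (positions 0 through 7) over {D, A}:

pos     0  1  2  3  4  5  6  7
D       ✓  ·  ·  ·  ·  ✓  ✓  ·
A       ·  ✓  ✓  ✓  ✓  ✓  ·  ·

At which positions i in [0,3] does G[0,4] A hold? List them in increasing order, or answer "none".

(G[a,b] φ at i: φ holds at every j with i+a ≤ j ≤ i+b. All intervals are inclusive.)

Evaluate at each i in [0,3]:
  i=0: ✗ (fails at j=0)
  i=1: ✓ (all of [1,5])
  i=2: ✗ (fails at j=6)
  i=3: ✗ (fails at j=6)

1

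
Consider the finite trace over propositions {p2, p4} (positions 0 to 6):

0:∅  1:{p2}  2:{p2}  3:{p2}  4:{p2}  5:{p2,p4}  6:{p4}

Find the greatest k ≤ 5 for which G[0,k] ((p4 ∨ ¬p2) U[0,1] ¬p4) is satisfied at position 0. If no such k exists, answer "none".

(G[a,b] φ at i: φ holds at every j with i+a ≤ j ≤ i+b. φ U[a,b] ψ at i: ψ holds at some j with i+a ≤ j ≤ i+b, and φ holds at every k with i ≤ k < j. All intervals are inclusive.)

4

((p4 ∨ ¬p2) U[0,1] ¬p4) must hold from j=0 onward; find where it first fails.
  j=0: holds
  j=1: holds
  j=2: holds
  j=3: holds
  j=4: holds
  j=5: fails
Holds on [0,4], so largest k = 4.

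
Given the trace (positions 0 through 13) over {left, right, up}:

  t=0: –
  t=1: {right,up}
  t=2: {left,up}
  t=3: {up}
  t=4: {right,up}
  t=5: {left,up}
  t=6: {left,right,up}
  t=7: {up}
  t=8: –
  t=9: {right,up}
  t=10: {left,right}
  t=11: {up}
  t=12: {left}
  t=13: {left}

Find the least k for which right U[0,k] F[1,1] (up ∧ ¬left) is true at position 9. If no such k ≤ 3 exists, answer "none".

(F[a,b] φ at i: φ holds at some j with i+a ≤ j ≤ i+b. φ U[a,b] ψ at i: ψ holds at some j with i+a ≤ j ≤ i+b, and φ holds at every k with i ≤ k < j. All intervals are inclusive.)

1

Need earliest j ≥ 9 with F[1,1] (up ∧ ¬left), and right at every k in [9,j-1].
  j=9: rhs fails.
  j=10: rhs holds; lhs holds on [9,9]. k = 1.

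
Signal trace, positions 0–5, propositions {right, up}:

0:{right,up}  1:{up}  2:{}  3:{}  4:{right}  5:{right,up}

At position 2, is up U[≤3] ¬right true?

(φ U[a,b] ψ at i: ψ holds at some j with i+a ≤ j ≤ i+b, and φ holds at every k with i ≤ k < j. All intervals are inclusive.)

Need some j in [2,5] with ¬right, and up at every k in [2,j-1].
  j=2: ¬right holds; no prefix to check → satisfied.

Holds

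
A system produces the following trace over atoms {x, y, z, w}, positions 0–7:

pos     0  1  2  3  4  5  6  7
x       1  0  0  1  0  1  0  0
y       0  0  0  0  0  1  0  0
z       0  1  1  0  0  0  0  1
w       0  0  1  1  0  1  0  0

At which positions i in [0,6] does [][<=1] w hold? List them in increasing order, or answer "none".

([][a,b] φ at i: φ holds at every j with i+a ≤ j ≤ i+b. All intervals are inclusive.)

2

Evaluate at each i in [0,6]:
  i=0: ✗ (fails at j=0)
  i=1: ✗ (fails at j=1)
  i=2: ✓ (all of [2,3])
  i=3: ✗ (fails at j=4)
  i=4: ✗ (fails at j=4)
  i=5: ✗ (fails at j=6)
  i=6: ✗ (fails at j=6)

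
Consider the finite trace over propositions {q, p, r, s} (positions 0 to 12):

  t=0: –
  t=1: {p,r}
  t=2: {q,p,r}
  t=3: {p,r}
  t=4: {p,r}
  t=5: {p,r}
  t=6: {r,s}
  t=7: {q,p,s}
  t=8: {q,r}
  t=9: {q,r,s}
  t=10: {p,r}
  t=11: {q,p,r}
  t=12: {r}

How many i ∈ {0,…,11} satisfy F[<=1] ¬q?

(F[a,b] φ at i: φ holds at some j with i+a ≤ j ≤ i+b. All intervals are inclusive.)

10

Evaluate at each i in [0,11]:
  i=0: ✓ (witness j=0)
  i=1: ✓ (witness j=1)
  i=2: ✓ (witness j=3)
  i=3: ✓ (witness j=3)
  i=4: ✓ (witness j=4)
  i=5: ✓ (witness j=5)
  i=6: ✓ (witness j=6)
  i=7: ✗ (none in [7,8])
  i=8: ✗ (none in [8,9])
  i=9: ✓ (witness j=10)
  i=10: ✓ (witness j=10)
  i=11: ✓ (witness j=12)
Positions where it holds: {0, 1, 2, 3, 4, 5, 6, 9, 10, 11} → 10.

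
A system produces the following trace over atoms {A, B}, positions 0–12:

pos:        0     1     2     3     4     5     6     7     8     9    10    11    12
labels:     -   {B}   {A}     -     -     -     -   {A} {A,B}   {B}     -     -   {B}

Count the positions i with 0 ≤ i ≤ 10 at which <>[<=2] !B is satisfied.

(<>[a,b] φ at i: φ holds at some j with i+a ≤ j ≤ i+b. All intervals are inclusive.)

11

Evaluate at each i in [0,10]:
  i=0: ✓ (witness j=0)
  i=1: ✓ (witness j=2)
  i=2: ✓ (witness j=2)
  i=3: ✓ (witness j=3)
  i=4: ✓ (witness j=4)
  i=5: ✓ (witness j=5)
  i=6: ✓ (witness j=6)
  i=7: ✓ (witness j=7)
  i=8: ✓ (witness j=10)
  i=9: ✓ (witness j=10)
  i=10: ✓ (witness j=10)
Positions where it holds: {0, 1, 2, 3, 4, 5, 6, 7, 8, 9, 10} → 11.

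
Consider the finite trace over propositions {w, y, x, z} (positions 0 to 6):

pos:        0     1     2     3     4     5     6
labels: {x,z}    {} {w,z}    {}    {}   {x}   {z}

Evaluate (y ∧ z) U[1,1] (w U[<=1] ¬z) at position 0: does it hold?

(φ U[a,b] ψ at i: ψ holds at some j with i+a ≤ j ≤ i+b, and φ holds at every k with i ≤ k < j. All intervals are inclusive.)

Need some j in [1,1] with (w U[<=1] ¬z), and (y ∧ z) at every k in [0,j-1].
  j=1: (w U[<=1] ¬z) holds, but (y ∧ z) fails at k=0 → not this j.
No j in the window works → until fails.

False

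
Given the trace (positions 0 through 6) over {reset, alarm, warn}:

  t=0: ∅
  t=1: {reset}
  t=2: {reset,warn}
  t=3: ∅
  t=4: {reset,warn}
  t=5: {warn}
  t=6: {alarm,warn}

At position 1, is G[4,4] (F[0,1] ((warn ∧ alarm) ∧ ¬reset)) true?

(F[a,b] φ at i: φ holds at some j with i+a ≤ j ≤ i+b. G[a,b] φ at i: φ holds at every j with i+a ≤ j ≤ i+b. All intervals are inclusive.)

Holds

Check F[0,1] ((warn ∧ alarm) ∧ ¬reset) at every j in [5,5]:
  j=5: holds (witness at 6)
All positions satisfy it → formula holds.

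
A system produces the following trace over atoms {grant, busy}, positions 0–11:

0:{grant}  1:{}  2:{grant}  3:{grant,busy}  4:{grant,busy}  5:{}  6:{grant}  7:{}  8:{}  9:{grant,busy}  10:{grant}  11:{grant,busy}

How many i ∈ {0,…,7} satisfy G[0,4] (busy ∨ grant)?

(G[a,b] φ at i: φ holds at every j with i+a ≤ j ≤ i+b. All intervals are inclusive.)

0

Evaluate at each i in [0,7]:
  i=0: ✗ (fails at j=1)
  i=1: ✗ (fails at j=1)
  i=2: ✗ (fails at j=5)
  i=3: ✗ (fails at j=5)
  i=4: ✗ (fails at j=5)
  i=5: ✗ (fails at j=5)
  i=6: ✗ (fails at j=7)
  i=7: ✗ (fails at j=7)
Positions where it holds: {} → 0.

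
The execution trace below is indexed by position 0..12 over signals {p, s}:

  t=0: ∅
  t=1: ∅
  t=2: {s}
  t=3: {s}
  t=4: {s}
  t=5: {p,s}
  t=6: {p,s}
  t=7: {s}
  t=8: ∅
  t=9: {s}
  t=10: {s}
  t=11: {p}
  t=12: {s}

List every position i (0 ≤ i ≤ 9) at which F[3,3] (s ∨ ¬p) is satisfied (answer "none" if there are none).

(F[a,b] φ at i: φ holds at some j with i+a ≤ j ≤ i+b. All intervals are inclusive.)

Evaluate at each i in [0,9]:
  i=0: ✓ (witness j=3)
  i=1: ✓ (witness j=4)
  i=2: ✓ (witness j=5)
  i=3: ✓ (witness j=6)
  i=4: ✓ (witness j=7)
  i=5: ✓ (witness j=8)
  i=6: ✓ (witness j=9)
  i=7: ✓ (witness j=10)
  i=8: ✗ (none in [11,11])
  i=9: ✓ (witness j=12)

0, 1, 2, 3, 4, 5, 6, 7, 9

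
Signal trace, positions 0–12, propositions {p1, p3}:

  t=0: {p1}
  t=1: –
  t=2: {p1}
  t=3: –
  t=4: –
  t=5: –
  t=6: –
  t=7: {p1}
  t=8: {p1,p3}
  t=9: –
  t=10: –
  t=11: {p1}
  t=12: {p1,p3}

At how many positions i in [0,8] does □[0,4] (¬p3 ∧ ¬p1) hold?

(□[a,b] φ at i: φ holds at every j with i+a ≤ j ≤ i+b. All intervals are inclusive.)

0

Evaluate at each i in [0,8]:
  i=0: ✗ (fails at j=0)
  i=1: ✗ (fails at j=2)
  i=2: ✗ (fails at j=2)
  i=3: ✗ (fails at j=7)
  i=4: ✗ (fails at j=7)
  i=5: ✗ (fails at j=7)
  i=6: ✗ (fails at j=7)
  i=7: ✗ (fails at j=7)
  i=8: ✗ (fails at j=8)
Positions where it holds: {} → 0.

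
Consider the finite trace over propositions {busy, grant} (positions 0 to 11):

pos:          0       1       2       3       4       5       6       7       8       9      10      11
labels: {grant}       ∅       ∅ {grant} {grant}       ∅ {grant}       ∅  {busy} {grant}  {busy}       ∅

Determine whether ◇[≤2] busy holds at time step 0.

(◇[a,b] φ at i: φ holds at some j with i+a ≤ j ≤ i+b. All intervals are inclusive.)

False

Check busy at each j in [0,2]:
  j=0: false
  j=1: false
  j=2: false
No position in the window satisfies it → formula fails.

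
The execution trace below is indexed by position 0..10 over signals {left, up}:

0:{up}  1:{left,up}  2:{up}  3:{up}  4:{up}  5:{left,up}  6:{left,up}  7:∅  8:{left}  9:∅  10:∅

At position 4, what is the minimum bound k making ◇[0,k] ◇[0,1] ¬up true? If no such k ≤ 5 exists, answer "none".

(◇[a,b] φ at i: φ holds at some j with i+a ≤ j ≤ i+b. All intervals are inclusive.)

Scan j = 4,5,… for ◇[0,1] ¬up:
  j=4: fails
  j=5: fails
  j=6: holds
First hit at j=6, so smallest k = 6-4 = 2.

2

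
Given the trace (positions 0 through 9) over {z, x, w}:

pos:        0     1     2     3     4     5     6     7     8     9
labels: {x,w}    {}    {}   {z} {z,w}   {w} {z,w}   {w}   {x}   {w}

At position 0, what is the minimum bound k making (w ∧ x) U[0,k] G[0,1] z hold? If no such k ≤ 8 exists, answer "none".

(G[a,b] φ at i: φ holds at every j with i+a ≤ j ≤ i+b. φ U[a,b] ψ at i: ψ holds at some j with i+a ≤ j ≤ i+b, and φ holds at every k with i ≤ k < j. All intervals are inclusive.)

none

Need earliest j ≥ 0 with G[0,1] z, and (w ∧ x) at every k in [0,j-1].
  j=0: rhs fails.
  j=1: rhs fails.
  j=2: rhs fails.
  j=3: rhs holds but lhs fails at k=1.
  j=4: rhs fails.
  j=5: rhs fails.
  j=6: rhs fails.
  j=7: rhs fails.
  j=8: rhs fails.
No witness within the range → none.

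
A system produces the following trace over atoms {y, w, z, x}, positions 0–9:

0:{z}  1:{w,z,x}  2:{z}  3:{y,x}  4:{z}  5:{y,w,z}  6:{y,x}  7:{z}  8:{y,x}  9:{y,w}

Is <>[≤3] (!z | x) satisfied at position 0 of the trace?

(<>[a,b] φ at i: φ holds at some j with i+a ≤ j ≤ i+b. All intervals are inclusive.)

Check (!z | x) at each j in [0,3]:
  j=0: false
  j=1: true
  j=2: false
  j=3: true
Found at j=1 → formula holds.

Yes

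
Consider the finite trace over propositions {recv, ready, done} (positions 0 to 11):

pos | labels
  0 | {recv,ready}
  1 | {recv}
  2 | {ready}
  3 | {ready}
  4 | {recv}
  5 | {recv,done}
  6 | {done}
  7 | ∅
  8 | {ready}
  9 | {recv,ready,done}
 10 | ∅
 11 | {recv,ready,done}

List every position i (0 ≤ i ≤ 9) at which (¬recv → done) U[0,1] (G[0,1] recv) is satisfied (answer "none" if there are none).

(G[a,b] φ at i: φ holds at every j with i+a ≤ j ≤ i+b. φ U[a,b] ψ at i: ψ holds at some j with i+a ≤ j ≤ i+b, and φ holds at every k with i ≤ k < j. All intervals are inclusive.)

0, 4

Evaluate at each i in [0,9]:
  i=0: ✓ (rhs at j=0)
  i=1: ✗ (no rhs in [1,2])
  i=2: ✗ (no rhs in [2,3])
  i=3: ✗ (lhs fails at k=3 before rhs at j=4)
  i=4: ✓ (rhs at j=4)
  i=5: ✗ (no rhs in [5,6])
  i=6: ✗ (no rhs in [6,7])
  i=7: ✗ (no rhs in [7,8])
  i=8: ✗ (no rhs in [8,9])
  i=9: ✗ (no rhs in [9,10])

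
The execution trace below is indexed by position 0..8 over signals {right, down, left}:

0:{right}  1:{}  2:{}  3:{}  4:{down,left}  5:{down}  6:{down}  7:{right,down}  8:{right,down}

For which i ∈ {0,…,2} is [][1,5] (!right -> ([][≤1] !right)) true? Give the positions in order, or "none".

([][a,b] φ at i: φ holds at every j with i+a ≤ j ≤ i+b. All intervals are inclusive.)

Evaluate at each i in [0,2]:
  i=0: ✓ (all of [1,5])
  i=1: ✗ (fails at j=6)
  i=2: ✗ (fails at j=6)

0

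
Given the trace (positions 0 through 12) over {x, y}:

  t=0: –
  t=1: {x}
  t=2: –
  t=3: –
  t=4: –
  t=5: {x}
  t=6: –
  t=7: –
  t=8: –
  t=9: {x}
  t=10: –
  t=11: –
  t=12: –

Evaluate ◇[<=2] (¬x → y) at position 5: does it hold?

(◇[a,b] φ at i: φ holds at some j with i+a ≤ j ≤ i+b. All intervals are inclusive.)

Check (¬x → y) at each j in [5,7]:
  j=5: true
  j=6: false
  j=7: false
Found at j=5 → formula holds.

Holds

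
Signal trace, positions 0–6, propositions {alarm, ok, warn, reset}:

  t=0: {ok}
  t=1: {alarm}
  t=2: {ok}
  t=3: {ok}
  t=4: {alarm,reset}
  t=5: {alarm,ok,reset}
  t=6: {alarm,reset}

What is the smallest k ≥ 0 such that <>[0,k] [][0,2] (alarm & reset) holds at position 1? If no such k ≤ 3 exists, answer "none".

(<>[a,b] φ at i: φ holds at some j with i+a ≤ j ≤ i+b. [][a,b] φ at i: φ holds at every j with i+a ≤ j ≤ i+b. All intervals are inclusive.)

Scan j = 1,2,… for [][0,2] (alarm & reset):
  j=1: fails
  j=2: fails
  j=3: fails
  j=4: holds
First hit at j=4, so smallest k = 4-1 = 3.

3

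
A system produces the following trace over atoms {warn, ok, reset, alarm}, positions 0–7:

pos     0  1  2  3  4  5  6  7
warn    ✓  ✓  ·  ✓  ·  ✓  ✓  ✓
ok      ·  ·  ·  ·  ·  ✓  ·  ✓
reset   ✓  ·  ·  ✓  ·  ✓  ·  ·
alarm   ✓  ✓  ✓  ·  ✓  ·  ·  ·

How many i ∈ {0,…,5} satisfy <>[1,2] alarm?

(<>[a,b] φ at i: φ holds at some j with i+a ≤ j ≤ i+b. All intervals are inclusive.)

4

Evaluate at each i in [0,5]:
  i=0: ✓ (witness j=1)
  i=1: ✓ (witness j=2)
  i=2: ✓ (witness j=4)
  i=3: ✓ (witness j=4)
  i=4: ✗ (none in [5,6])
  i=5: ✗ (none in [6,7])
Positions where it holds: {0, 1, 2, 3} → 4.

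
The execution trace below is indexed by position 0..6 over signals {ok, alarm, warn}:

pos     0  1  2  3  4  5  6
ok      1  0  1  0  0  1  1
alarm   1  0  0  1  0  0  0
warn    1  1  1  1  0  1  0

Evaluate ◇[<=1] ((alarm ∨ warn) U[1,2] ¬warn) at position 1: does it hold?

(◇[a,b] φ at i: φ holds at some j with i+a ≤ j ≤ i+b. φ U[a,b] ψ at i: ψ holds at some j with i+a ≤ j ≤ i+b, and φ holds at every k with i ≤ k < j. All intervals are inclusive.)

Yes

Check ((alarm ∨ warn) U[1,2] ¬warn) at each j in [1,2]:
  j=1: fails
  j=2: holds
Found at j=2 → formula holds.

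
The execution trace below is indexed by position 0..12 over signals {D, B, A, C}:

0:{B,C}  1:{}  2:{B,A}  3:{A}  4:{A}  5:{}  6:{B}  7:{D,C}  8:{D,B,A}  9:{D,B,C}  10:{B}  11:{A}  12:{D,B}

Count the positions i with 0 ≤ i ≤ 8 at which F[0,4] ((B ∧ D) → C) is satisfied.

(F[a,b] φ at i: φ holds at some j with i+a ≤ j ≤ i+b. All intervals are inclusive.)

Evaluate at each i in [0,8]:
  i=0: ✓ (witness j=0)
  i=1: ✓ (witness j=1)
  i=2: ✓ (witness j=2)
  i=3: ✓ (witness j=3)
  i=4: ✓ (witness j=4)
  i=5: ✓ (witness j=5)
  i=6: ✓ (witness j=6)
  i=7: ✓ (witness j=7)
  i=8: ✓ (witness j=9)
Positions where it holds: {0, 1, 2, 3, 4, 5, 6, 7, 8} → 9.

9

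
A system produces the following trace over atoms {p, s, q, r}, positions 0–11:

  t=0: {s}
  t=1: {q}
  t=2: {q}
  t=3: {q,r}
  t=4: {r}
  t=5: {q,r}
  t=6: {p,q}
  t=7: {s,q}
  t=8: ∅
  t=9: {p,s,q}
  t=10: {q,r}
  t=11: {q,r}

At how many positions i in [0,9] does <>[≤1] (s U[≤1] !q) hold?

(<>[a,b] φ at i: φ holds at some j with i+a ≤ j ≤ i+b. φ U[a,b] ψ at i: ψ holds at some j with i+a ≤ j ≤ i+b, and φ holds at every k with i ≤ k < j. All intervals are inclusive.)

6

Evaluate at each i in [0,9]:
  i=0: ✓ (witness j=0)
  i=1: ✗ (none in [1,2])
  i=2: ✗ (none in [2,3])
  i=3: ✓ (witness j=4)
  i=4: ✓ (witness j=4)
  i=5: ✗ (none in [5,6])
  i=6: ✓ (witness j=7)
  i=7: ✓ (witness j=7)
  i=8: ✓ (witness j=8)
  i=9: ✗ (none in [9,10])
Positions where it holds: {0, 3, 4, 6, 7, 8} → 6.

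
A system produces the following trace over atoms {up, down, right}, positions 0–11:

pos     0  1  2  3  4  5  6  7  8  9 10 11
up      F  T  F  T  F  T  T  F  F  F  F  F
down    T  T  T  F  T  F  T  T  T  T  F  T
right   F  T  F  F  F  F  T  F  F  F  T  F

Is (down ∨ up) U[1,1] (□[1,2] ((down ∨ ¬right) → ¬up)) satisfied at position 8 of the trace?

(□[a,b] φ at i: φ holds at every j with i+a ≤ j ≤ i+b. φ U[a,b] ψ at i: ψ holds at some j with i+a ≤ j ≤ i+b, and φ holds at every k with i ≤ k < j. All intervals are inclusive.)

Holds

Need some j in [9,9] with □[1,2] ((down ∨ ¬right) → ¬up), and (down ∨ up) at every k in [8,j-1].
  j=9: □[1,2] ((down ∨ ¬right) → ¬up) holds; (down ∨ up) holds at every k in [8,8] → satisfied.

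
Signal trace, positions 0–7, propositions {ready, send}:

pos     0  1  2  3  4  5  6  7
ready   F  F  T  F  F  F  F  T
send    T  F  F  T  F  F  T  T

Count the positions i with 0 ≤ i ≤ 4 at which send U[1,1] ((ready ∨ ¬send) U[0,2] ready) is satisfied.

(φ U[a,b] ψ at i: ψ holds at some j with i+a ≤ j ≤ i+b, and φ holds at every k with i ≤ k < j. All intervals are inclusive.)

1

Evaluate at each i in [0,4]:
  i=0: ✓ (rhs at j=1; lhs holds on [0,0])
  i=1: ✗ (lhs fails at k=1 before rhs at j=2)
  i=2: ✗ (no rhs in [3,3])
  i=3: ✗ (no rhs in [4,4])
  i=4: ✗ (no rhs in [5,5])
Positions where it holds: {0} → 1.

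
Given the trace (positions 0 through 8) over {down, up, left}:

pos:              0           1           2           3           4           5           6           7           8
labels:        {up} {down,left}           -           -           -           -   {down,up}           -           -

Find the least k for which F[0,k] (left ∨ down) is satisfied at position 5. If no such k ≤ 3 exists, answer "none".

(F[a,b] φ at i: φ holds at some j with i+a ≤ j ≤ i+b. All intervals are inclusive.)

1

Scan j = 5,6,… for (left ∨ down):
  j=5: fails
  j=6: holds
First hit at j=6, so smallest k = 6-5 = 1.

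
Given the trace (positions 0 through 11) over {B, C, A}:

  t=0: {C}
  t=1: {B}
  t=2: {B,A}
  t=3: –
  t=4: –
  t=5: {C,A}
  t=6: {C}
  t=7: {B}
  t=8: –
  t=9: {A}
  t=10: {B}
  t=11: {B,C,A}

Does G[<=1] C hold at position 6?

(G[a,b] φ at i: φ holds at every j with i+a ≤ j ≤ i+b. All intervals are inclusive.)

Check C at every j in [6,7]:
  j=6: true
  j=7: false
Fails at j=7 → formula fails.

False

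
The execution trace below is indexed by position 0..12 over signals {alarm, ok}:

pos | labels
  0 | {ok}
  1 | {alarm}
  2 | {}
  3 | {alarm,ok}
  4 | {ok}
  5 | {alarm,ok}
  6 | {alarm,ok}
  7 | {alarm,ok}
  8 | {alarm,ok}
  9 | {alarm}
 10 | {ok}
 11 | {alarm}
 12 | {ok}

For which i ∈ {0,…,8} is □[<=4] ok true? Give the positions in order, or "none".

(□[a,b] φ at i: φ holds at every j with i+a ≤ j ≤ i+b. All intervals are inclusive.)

Evaluate at each i in [0,8]:
  i=0: ✗ (fails at j=1)
  i=1: ✗ (fails at j=1)
  i=2: ✗ (fails at j=2)
  i=3: ✓ (all of [3,7])
  i=4: ✓ (all of [4,8])
  i=5: ✗ (fails at j=9)
  i=6: ✗ (fails at j=9)
  i=7: ✗ (fails at j=9)
  i=8: ✗ (fails at j=9)

3, 4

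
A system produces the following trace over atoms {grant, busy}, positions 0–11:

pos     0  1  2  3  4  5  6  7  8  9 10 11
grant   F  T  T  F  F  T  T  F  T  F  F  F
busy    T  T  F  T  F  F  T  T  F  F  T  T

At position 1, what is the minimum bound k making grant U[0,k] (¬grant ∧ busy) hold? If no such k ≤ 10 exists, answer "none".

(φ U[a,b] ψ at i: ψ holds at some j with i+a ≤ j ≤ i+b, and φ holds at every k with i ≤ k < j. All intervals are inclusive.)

2

Need earliest j ≥ 1 with (¬grant ∧ busy), and grant at every k in [1,j-1].
  j=1: rhs fails.
  j=2: rhs fails.
  j=3: rhs holds; lhs holds on [1,2]. k = 2.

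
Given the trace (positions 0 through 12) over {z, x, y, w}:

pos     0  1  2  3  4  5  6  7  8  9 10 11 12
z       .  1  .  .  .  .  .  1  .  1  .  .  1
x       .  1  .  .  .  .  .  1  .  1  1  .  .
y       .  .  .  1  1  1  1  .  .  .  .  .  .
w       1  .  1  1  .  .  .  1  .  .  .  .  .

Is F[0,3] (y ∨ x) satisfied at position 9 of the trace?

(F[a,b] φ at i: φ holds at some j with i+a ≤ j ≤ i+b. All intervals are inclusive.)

Yes

Check (y ∨ x) at each j in [9,12]:
  j=9: true
  j=10: true
  j=11: false
  j=12: false
Found at j=9 → formula holds.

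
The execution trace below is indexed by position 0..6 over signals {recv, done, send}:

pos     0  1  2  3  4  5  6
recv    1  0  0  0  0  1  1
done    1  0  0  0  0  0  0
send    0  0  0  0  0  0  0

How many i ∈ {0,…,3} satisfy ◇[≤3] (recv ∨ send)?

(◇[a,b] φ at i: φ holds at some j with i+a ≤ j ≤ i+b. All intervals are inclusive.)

3

Evaluate at each i in [0,3]:
  i=0: ✓ (witness j=0)
  i=1: ✗ (none in [1,4])
  i=2: ✓ (witness j=5)
  i=3: ✓ (witness j=5)
Positions where it holds: {0, 2, 3} → 3.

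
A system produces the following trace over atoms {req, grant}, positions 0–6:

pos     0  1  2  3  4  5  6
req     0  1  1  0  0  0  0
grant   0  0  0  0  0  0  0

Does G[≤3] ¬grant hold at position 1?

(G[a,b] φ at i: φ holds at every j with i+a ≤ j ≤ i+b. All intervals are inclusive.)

True

Check ¬grant at every j in [1,4]:
  j=1: true
  j=2: true
  j=3: true
  j=4: true
All positions satisfy it → formula holds.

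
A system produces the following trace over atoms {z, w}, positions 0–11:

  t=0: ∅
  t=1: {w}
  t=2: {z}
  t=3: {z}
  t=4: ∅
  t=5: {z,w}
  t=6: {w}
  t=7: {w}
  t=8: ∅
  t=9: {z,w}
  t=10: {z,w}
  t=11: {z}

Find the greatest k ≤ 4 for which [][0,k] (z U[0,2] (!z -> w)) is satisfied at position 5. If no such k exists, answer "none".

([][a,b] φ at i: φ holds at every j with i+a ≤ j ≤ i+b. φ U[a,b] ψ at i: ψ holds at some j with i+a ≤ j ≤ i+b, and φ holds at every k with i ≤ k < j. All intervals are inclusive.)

(z U[0,2] (!z -> w)) must hold from j=5 onward; find where it first fails.
  j=5: holds
  j=6: holds
  j=7: holds
  j=8: fails
Holds on [5,7], so largest k = 2.

2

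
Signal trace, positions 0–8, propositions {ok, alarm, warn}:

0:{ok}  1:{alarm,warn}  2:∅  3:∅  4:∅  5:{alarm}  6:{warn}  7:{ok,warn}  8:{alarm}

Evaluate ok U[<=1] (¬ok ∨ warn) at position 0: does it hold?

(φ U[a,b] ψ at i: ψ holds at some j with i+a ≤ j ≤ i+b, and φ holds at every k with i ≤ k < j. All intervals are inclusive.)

Need some j in [0,1] with (¬ok ∨ warn), and ok at every k in [0,j-1].
  j=0: (¬ok ∨ warn) false.
  j=1: (¬ok ∨ warn) holds; ok holds at every k in [0,0] → satisfied.

True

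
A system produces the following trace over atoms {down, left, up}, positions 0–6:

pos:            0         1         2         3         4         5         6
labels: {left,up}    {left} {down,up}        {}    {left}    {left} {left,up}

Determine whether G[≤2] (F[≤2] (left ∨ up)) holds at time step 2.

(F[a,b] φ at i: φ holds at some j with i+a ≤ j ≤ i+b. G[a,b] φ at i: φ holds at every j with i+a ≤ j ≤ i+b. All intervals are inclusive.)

Holds

Check F[≤2] (left ∨ up) at every j in [2,4]:
  j=2: holds (witness at 2)
  j=3: holds (witness at 4)
  j=4: holds (witness at 4)
All positions satisfy it → formula holds.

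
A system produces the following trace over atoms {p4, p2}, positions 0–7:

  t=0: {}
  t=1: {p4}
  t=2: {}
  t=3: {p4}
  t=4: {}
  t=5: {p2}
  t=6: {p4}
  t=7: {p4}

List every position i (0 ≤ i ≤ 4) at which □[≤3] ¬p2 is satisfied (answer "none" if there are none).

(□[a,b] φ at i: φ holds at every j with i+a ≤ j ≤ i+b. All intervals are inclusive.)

0, 1

Evaluate at each i in [0,4]:
  i=0: ✓ (all of [0,3])
  i=1: ✓ (all of [1,4])
  i=2: ✗ (fails at j=5)
  i=3: ✗ (fails at j=5)
  i=4: ✗ (fails at j=5)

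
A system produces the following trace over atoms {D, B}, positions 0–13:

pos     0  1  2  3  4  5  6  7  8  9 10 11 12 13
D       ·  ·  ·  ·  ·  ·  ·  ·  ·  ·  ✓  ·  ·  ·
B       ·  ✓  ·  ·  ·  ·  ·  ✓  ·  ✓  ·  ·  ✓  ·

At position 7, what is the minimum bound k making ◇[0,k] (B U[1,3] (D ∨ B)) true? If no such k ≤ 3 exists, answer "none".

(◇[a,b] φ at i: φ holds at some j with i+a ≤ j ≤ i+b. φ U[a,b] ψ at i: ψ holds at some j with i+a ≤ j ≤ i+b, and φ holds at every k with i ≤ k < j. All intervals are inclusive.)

2

Scan j = 7,8,… for (B U[1,3] (D ∨ B)):
  j=7: fails
  j=8: fails
  j=9: holds
First hit at j=9, so smallest k = 9-7 = 2.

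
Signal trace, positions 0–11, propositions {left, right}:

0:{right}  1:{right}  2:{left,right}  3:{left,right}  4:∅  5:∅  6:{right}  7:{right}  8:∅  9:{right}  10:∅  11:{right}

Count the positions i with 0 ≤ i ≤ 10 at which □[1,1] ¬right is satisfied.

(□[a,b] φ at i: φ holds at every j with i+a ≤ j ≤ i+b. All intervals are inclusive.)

4

Evaluate at each i in [0,10]:
  i=0: ✗ (fails at j=1)
  i=1: ✗ (fails at j=2)
  i=2: ✗ (fails at j=3)
  i=3: ✓ (all of [4,4])
  i=4: ✓ (all of [5,5])
  i=5: ✗ (fails at j=6)
  i=6: ✗ (fails at j=7)
  i=7: ✓ (all of [8,8])
  i=8: ✗ (fails at j=9)
  i=9: ✓ (all of [10,10])
  i=10: ✗ (fails at j=11)
Positions where it holds: {3, 4, 7, 9} → 4.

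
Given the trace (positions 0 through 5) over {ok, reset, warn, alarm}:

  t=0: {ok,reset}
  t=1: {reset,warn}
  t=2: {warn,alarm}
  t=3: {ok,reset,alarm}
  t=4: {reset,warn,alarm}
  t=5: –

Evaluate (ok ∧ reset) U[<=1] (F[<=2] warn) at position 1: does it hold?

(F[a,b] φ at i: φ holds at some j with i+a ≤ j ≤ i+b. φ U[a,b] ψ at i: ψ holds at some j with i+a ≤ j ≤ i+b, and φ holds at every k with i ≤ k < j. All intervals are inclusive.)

Need some j in [1,2] with F[<=2] warn, and (ok ∧ reset) at every k in [1,j-1].
  j=1: F[<=2] warn holds; no prefix to check → satisfied.

Yes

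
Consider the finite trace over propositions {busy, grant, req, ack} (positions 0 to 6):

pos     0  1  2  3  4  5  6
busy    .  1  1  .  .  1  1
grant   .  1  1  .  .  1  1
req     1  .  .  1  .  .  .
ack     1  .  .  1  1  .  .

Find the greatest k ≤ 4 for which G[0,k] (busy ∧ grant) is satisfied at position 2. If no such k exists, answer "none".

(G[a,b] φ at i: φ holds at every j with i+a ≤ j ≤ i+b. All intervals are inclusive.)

0

(busy ∧ grant) must hold from j=2 onward; find where it first fails.
  j=2: holds
  j=3: fails
Holds on [2,2], so largest k = 0.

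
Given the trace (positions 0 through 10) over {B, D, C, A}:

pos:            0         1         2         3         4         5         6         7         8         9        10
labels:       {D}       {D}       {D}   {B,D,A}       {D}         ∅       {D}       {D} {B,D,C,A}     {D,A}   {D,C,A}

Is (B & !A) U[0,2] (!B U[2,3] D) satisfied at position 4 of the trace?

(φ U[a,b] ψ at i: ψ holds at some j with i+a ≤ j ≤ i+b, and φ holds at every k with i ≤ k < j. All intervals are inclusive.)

Need some j in [4,6] with (!B U[2,3] D), and (B & !A) at every k in [4,j-1].
  j=4: (!B U[2,3] D) holds; no prefix to check → satisfied.

Holds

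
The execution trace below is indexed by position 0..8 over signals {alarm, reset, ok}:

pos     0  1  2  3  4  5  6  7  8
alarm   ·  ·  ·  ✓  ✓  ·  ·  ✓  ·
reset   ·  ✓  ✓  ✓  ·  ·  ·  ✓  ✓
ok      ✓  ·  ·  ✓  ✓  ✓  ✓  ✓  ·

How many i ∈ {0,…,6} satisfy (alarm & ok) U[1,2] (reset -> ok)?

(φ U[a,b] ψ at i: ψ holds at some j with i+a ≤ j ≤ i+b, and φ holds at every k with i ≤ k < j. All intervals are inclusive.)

2

Evaluate at each i in [0,6]:
  i=0: ✗ (no rhs in [1,2])
  i=1: ✗ (lhs fails at k=1 before rhs at j=3)
  i=2: ✗ (lhs fails at k=2 before rhs at j=3)
  i=3: ✓ (rhs at j=4; lhs holds on [3,3])
  i=4: ✓ (rhs at j=5; lhs holds on [4,4])
  i=5: ✗ (lhs fails at k=5 before rhs at j=6)
  i=6: ✗ (lhs fails at k=6 before rhs at j=7)
Positions where it holds: {3, 4} → 2.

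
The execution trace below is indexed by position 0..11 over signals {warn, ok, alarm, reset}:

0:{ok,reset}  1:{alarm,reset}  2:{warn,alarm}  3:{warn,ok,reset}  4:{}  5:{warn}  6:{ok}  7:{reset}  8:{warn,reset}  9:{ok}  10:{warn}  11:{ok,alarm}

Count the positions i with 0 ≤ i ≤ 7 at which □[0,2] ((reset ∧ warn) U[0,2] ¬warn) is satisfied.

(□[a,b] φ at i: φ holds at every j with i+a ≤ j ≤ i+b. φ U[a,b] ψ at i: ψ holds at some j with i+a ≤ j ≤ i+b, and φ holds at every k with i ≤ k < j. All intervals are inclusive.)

Evaluate at each i in [0,7]:
  i=0: ✗ (fails at j=2)
  i=1: ✗ (fails at j=2)
  i=2: ✗ (fails at j=2)
  i=3: ✗ (fails at j=5)
  i=4: ✗ (fails at j=5)
  i=5: ✗ (fails at j=5)
  i=6: ✓ (all of [6,8])
  i=7: ✓ (all of [7,9])
Positions where it holds: {6, 7} → 2.

2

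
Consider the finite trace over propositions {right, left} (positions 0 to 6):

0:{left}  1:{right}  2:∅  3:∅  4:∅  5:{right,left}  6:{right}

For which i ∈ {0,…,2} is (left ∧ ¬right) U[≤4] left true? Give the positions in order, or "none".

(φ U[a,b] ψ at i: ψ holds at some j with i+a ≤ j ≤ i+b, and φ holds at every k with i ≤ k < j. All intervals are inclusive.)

0

Evaluate at each i in [0,2]:
  i=0: ✓ (rhs at j=0)
  i=1: ✗ (lhs fails at k=1 before rhs at j=5)
  i=2: ✗ (lhs fails at k=2 before rhs at j=5)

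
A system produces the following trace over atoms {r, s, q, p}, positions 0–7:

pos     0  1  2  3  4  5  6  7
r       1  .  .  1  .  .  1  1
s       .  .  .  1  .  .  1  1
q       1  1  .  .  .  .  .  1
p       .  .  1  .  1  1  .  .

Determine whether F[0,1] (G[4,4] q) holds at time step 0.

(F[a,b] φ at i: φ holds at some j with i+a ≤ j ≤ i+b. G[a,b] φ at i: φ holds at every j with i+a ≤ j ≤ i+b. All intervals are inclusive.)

Does not hold

Check G[4,4] q at each j in [0,1]:
  j=0: fails at 4
  j=1: fails at 5
No position in the window satisfies it → formula fails.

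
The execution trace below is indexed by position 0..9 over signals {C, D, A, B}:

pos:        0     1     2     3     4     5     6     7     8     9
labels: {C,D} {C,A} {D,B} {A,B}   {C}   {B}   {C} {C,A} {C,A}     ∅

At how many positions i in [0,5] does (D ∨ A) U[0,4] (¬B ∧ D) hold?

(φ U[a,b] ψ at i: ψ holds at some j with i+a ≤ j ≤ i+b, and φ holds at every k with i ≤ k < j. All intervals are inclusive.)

1

Evaluate at each i in [0,5]:
  i=0: ✓ (rhs at j=0)
  i=1: ✗ (no rhs in [1,5])
  i=2: ✗ (no rhs in [2,6])
  i=3: ✗ (no rhs in [3,7])
  i=4: ✗ (no rhs in [4,8])
  i=5: ✗ (no rhs in [5,9])
Positions where it holds: {0} → 1.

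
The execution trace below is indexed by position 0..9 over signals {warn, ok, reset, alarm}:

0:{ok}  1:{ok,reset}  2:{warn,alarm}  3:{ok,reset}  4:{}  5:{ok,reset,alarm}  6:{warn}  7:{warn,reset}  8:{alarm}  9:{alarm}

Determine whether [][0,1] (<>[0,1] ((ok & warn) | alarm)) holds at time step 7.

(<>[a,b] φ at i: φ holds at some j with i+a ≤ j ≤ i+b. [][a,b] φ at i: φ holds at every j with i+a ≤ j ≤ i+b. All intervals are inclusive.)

Check <>[0,1] ((ok & warn) | alarm) at every j in [7,8]:
  j=7: holds (witness at 8)
  j=8: holds (witness at 8)
All positions satisfy it → formula holds.

True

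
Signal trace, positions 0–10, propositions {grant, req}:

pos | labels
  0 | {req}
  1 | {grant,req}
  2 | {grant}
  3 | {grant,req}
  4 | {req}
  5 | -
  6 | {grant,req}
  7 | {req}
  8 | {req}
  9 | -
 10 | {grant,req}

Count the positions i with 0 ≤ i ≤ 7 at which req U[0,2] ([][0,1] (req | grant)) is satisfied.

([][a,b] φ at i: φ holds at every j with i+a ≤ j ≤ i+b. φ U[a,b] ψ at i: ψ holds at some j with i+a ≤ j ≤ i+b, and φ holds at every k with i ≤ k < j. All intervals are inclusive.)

Evaluate at each i in [0,7]:
  i=0: ✓ (rhs at j=0)
  i=1: ✓ (rhs at j=1)
  i=2: ✓ (rhs at j=2)
  i=3: ✓ (rhs at j=3)
  i=4: ✗ (lhs fails at k=5 before rhs at j=6)
  i=5: ✗ (lhs fails at k=5 before rhs at j=6)
  i=6: ✓ (rhs at j=6)
  i=7: ✓ (rhs at j=7)
Positions where it holds: {0, 1, 2, 3, 6, 7} → 6.

6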